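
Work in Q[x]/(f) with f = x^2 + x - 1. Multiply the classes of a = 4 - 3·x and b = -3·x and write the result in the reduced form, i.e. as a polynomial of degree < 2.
a · b ≡ 9 - 21·x (mod f(x))

First multiply in Q[x] without reducing: a · b = 9·x^2 - 12·x. Now divide by f(x) = x^2 + x - 1, eliminating the leading term at each step:
  leading term 9·x^2: subtract (9)·f(x) = 9·x^2 + 9·x - 9, leaving 9 - 21·x
The degree is now < 2, so this is the remainder. Hence a · b ≡ 9 - 21·x in Q[x]/(f).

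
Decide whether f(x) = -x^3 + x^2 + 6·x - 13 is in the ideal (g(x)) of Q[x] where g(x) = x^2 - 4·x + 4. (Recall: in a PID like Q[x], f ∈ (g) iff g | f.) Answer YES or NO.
NO

In Q[x] the ideal (g) consists of all multiples of g, so f ∈ (g) iff g | f, i.e. iff the remainder of f on division by g is 0. Divide f by g (g is monic, so eliminate the leading term of the running remainder at each step):
  leading term -x^3: subtract (-x)·g(x) = -x^3 + 4·x^2 - 4·x, leaving -3·x^2 + 10·x - 13
  leading term -3·x^2: subtract (-3)·g(x) = -3·x^2 + 12·x - 12, leaving -2·x - 1
The remainder r(x) = -2·x - 1 ≠ 0 (and deg r < deg g), so g ∤ f, i.e. f ∉ (g).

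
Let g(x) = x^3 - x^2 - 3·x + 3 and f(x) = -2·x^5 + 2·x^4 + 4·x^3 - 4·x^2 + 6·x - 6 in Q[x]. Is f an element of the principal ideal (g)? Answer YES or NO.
YES

In Q[x] the ideal (g) consists of all multiples of g, so f ∈ (g) iff g | f, i.e. iff the remainder of f on division by g is 0. Divide f by g (g is monic, so eliminate the leading term of the running remainder at each step):
  leading term -2·x^5: subtract (-2·x^2)·g(x) = -2·x^5 + 2·x^4 + 6·x^3 - 6·x^2, leaving -2·x^3 + 2·x^2 + 6·x - 6
  leading term -2·x^3: subtract (-2)·g(x) = -2·x^3 + 2·x^2 + 6·x - 6, leaving 0
The remainder is 0, so f(x) = g(x) · h(x) with h(x) = -2·x^2 - 2. Hence g | f, i.e. f ∈ (g).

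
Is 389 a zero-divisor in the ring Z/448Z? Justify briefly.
gcd(389, 448) = 1, so 389 is a unit in Z/448Z (it has a multiplicative inverse). A unit cannot be a zero-divisor: if 389·b ≡ 0 then multiplying both sides by 389^(−1) gives b ≡ 0. So 389 is not a zero-divisor.

Final answer: NO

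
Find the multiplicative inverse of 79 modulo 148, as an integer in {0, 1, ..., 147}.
Apply the extended Euclidean algorithm to (148, 79), tracking rows (r, s, t) with s·148 + t·79 = r. Each division r_prev = q·r_cur + r_new produces the new row as (previous row) − q·(current row):
  row A: (148, 1, 0)   [1·148 + 0·79 = 148]
  row B: (79, 0, 1)   [0·148 + 1·79 = 79]
  148 = 1·79 + 69   → row C = row A − 1·row B = (69, 1, −1)   [check: 1·148 − 1·79 = 69]
  79 = 1·69 + 10   → row D = row B − 1·row C = (10, −1, 2)   [check: −1·148 + 2·79 = 10]
  69 = 6·10 + 9   → row E = row C − 6·row D = (9, 7, −13)   [check: 7·148 − 13·79 = 9]
  10 = 1·9 + 1   → row F = row D − 1·row E = (1, −8, 15)   [check: −8·148 + 15·79 = 1]
  9 = 9·1 + 0   → remainder 0, stop. gcd = 1 (last nonzero row F).
The gcd is 1, so 79 is invertible mod 148. The last nonzero row gives −8·148 + 15·79 = 1, so t = 15. So 79^(−1) ≡ 15 (mod 148). Verify: 79 · 15 = 1185 ≡ 1 (mod 148). ✓

Final answer: 79^(−1) ≡ 15 (mod 148)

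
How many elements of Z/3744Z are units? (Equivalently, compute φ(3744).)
An element a ∈ Z/3744Z is a unit iff gcd(a, 3744) = 1, so the number of units is φ(3744). φ is multiplicative, with φ(p^e) = p^e − p^(e−1). Factorise 3744 = 2^5 · 3^2 · 13. Then
  φ(3744) = (2^5 − 2^4) · (3^2 − 3^1) · (13 − 1) = 16 · 6 · 12 = 1152.

Final answer: Z/3744Z has φ(3744) = 1152 units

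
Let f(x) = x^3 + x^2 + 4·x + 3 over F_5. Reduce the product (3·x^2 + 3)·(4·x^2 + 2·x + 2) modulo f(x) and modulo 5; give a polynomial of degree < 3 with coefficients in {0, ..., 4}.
a · b ≡ x^2 + 4·x + 4 (mod f(x))

Multiply as integer polynomials: a · b = 12·x^4 + 6·x^3 + 18·x^2 + 6·x + 6. Reducing coefficients mod 5: a · b ≡ 2·x^4 + x^3 + 3·x^2 + x + 1. Now divide by f(x) = x^3 + x^2 + 4·x + 3 in F_5[x], eliminating the leading term at each step:
  leading term 2·x^4: subtract (2·x)·f(x) = 2·x^4 + 2·x^3 + 3·x^2 + x, leaving 4·x^3 + 1 (coefficients mod 5)
  leading term 4·x^3: subtract (4)·f(x) = 4·x^3 + 4·x^2 + x + 2, leaving x^2 + 4·x + 4 (coefficients mod 5)
The degree is now < 3, so this is the remainder. Hence a · b ≡ x^2 + 4·x + 4 in F_5[x]/(f).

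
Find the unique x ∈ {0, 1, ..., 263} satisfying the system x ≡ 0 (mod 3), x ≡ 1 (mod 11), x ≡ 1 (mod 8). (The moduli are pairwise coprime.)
x ≡ 177 (mod 264); the representative in [0, 264) is 177

The moduli 3, 11, 8 are pairwise coprime, so by the CRT there is a unique solution mod 3·11·8 = 264.
Solve by successive substitution. Start with x ≡ 0 (mod 3).
  Combine with x ≡ 1 (mod 11): write x = 3·t and require 3·t ≡ 1 (mod 11). Since 3^(−1) ≡ 4 (mod 11), t ≡ 4·1 ≡ 4 (mod 11). So x ≡ 3·4 = 12 (mod 33).
  Combine with x ≡ 1 (mod 8): write x = 12 + 33·t and require 12 + 33·t ≡ 1 (mod 8), i.e. 33·t ≡ 1 − 12 ≡ 5 (mod 8). Since 33^(−1) ≡ 1 (mod 8) (33 ≡ 1 (mod 8)), t ≡ 1·5 ≡ 5 (mod 8). So x ≡ 12 + 33·5 = 177 (mod 264).
Unique solution in [0, 264): x = 177.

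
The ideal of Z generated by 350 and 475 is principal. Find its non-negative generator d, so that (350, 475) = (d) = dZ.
In the PID Z, (a, b) is generated by gcd(a, b). Compute gcd(475, 350) with the extended Euclidean algorithm, tracking rows (r, s, t) with s·475 + t·350 = r:
  row A: (475, 1, 0)   [1·475 + 0·350 = 475]
  row B: (350, 0, 1)   [0·475 + 1·350 = 350]
  475 = 1·350 + 125   → row C = row A − 1·row B = (125, 1, −1)   [check: 1·475 − 1·350 = 125]
  350 = 2·125 + 100   → row D = row B − 2·row C = (100, −2, 3)   [check: −2·475 + 3·350 = 100]
  125 = 1·100 + 25   → row E = row C − 1·row D = (25, 3, −4)   [check: 3·475 − 4·350 = 25]
  100 = 4·25 + 0   → remainder 0, stop. gcd = 25 (last nonzero row E).
So gcd(350, 475) = 25, with Bézout identity 3·475 − 4·350 = 25. Containment (⊇): the Bézout identity exhibits 25 as an element of (350, 475), giving (25) ⊆ (350, 475). Containment (⊆): since 25 | 350 and 25 | 475 (350 = 25·14, 475 = 25·19), every Z-linear combination of 350 and 475 is divisible by 25, so (350, 475) ⊆ (25). Therefore (350, 475) = (25), d = 25.

Final answer: (350, 475) = (25); d = 25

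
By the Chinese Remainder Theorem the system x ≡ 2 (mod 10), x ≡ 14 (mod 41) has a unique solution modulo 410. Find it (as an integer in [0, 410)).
The moduli 10, 41 are pairwise coprime, so by the CRT there is a unique solution mod 10·41 = 410.
Solve by successive substitution. Start with x ≡ 2 (mod 10).
  Combine with x ≡ 14 (mod 41): write x = 2 + 10·t and require 2 + 10·t ≡ 14 (mod 41), i.e. 10·t ≡ 14 − 2 ≡ 12 (mod 41). Since 10^(−1) ≡ 37 (mod 41), t ≡ 37·12 ≡ 34 (mod 41). So x ≡ 2 + 10·34 = 342 (mod 410).
Unique solution in [0, 410): x = 342.

Final answer: x ≡ 342 (mod 410); the representative in [0, 410) is 342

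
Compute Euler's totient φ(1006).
φ(1006) = 502

φ is multiplicative, with φ(p^e) = p^e − p^(e−1). Factorise 1006 = 2 · 503. Then
  φ(1006) = (2 − 1) · (503 − 1) = 1 · 502 = 502.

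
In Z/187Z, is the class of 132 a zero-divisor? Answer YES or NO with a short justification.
YES

gcd(132, 187) = 11 > 1, so 132 is not a unit in Z/187Z. In Z/nZ every nonzero non-unit is a zero-divisor: explicitly, take b = 187/gcd = 17 ≠ 0 (mod 187); then 132·17 = 2244 = 12·187, i.e. 132·17 ≡ 0 (mod 187). So 132 is a zero-divisor.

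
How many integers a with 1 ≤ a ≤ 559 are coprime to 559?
504

The number of a ∈ {1, ..., 559} with gcd(a, 559) = 1 is by definition Euler's totient φ(559). φ is multiplicative, with φ(p^e) = p^e − p^(e−1). Factorise 559 = 13 · 43. Then
  φ(559) = (13 − 1) · (43 − 1) = 12 · 42 = 504.
So there are 504 such integers.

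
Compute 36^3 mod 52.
Use repeated squaring. Binary(3) = 11. Walk through the bits of the exponent 3 left-to-right: at each bit after the leading one, square the running value, then multiply by 36 if the bit is 1 (always reducing mod 52):
  bit 1 = 1 (leading): start with 36.
  bit 2 = 1: square 36^2 = 1296 ≡ 48; bit is 1, so multiply 48·36 = 1728 ≡ 12 (mod 52).
Final value: 36^3 ≡ 12 (mod 52).

Final answer: 12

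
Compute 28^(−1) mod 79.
Apply the extended Euclidean algorithm to (79, 28), tracking rows (r, s, t) with s·79 + t·28 = r. Each division r_prev = q·r_cur + r_new produces the new row as (previous row) − q·(current row):
  row A: (79, 1, 0)   [1·79 + 0·28 = 79]
  row B: (28, 0, 1)   [0·79 + 1·28 = 28]
  79 = 2·28 + 23   → row C = row A − 2·row B = (23, 1, −2)   [check: 1·79 − 2·28 = 23]
  28 = 1·23 + 5   → row D = row B − 1·row C = (5, −1, 3)   [check: −1·79 + 3·28 = 5]
  23 = 4·5 + 3   → row E = row C − 4·row D = (3, 5, −14)   [check: 5·79 − 14·28 = 3]
  5 = 1·3 + 2   → row F = row D − 1·row E = (2, −6, 17)   [check: −6·79 + 17·28 = 2]
  3 = 1·2 + 1   → row G = row E − 1·row F = (1, 11, −31)   [check: 11·79 − 31·28 = 1]
  2 = 2·1 + 0   → remainder 0, stop. gcd = 1 (last nonzero row G).
The gcd is 1, so 28 is invertible mod 79. The last nonzero row gives 11·79 − 31·28 = 1, so t = −31. So 28^(−1) ≡ −31 ≡ 48 (mod 79). Verify: 28 · 48 = 1344 ≡ 1 (mod 79). ✓

Final answer: 28^(−1) ≡ 48 (mod 79)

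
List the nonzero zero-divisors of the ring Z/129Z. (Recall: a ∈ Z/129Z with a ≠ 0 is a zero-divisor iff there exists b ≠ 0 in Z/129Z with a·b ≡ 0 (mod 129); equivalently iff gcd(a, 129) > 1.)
nonzero zero-divisors of Z/129Z = {3, 6, 9, 12, 15, 18, 21, 24, 27, 30, 33, 36, 39, 42, 43, 45, 48, 51, 54, 57, 60, 63, 66, 69, 72, 75, 78, 81, 84, 86, 87, 90, 93, 96, 99, 102, 105, 108, 111, 114, 117, 120, 123, 126}

An element a ∈ Z/129Z (with a ≠ 0) is a zero-divisor iff gcd(a, 129) > 1 (because a is a unit precisely when gcd(a, n) = 1, and in Z/nZ every nonzero, non-unit element is a zero-divisor). Scan a = 1, ..., 128 and keep those with gcd(a, 129) > 1:
  gcd(3, 129) = 3, gcd(6, 129) = 3, gcd(9, 129) = 3, gcd(12, 129) = 3, gcd(15, 129) = 3, gcd(18, 129) = 3, gcd(21, 129) = 3, gcd(24, 129) = 3, gcd(27, 129) = 3, gcd(30, 129) = 3, gcd(33, 129) = 3, gcd(36, 129) = 3, gcd(39, 129) = 3, gcd(42, 129) = 3, gcd(43, 129) = 43, gcd(45, 129) = 3, gcd(48, 129) = 3, gcd(51, 129) = 3, gcd(54, 129) = 3, gcd(57, 129) = 3, gcd(60, 129) = 3, gcd(63, 129) = 3, gcd(66, 129) = 3, gcd(69, 129) = 3, gcd(72, 129) = 3, gcd(75, 129) = 3, gcd(78, 129) = 3, gcd(81, 129) = 3, gcd(84, 129) = 3, gcd(86, 129) = 43, gcd(87, 129) = 3, gcd(90, 129) = 3, gcd(93, 129) = 3, gcd(96, 129) = 3, gcd(99, 129) = 3, gcd(102, 129) = 3, gcd(105, 129) = 3, gcd(108, 129) = 3, gcd(111, 129) = 3, gcd(114, 129) = 3, gcd(117, 129) = 3, gcd(120, 129) = 3, gcd(123, 129) = 3, gcd(126, 129) = 3.
All other a ∈ {1, ..., 128} have gcd(a, 129) = 1 and are units. So the nonzero zero-divisors are exactly the 44 values of a appearing in this scan.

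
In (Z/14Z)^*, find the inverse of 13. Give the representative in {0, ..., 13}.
Apply the extended Euclidean algorithm to (14, 13), tracking rows (r, s, t) with s·14 + t·13 = r. Each division r_prev = q·r_cur + r_new produces the new row as (previous row) − q·(current row):
  row A: (14, 1, 0)   [1·14 + 0·13 = 14]
  row B: (13, 0, 1)   [0·14 + 1·13 = 13]
  14 = 1·13 + 1   → row C = row A − 1·row B = (1, 1, −1)   [check: 1·14 − 1·13 = 1]
  13 = 13·1 + 0   → remainder 0, stop. gcd = 1 (last nonzero row C).
The gcd is 1, so 13 is invertible mod 14. The last nonzero row gives 1·14 − 1·13 = 1, so t = −1. So 13^(−1) ≡ −1 ≡ 13 (mod 14). Verify: 13 · 13 = 169 ≡ 1 (mod 14). ✓

Final answer: 13^(−1) ≡ 13 (mod 14)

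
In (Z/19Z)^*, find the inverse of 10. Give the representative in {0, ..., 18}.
10^(−1) ≡ 2 (mod 19)

Apply the extended Euclidean algorithm to (19, 10), tracking rows (r, s, t) with s·19 + t·10 = r. Each division r_prev = q·r_cur + r_new produces the new row as (previous row) − q·(current row):
  row A: (19, 1, 0)   [1·19 + 0·10 = 19]
  row B: (10, 0, 1)   [0·19 + 1·10 = 10]
  19 = 1·10 + 9   → row C = row A − 1·row B = (9, 1, −1)   [check: 1·19 − 1·10 = 9]
  10 = 1·9 + 1   → row D = row B − 1·row C = (1, −1, 2)   [check: −1·19 + 2·10 = 1]
  9 = 9·1 + 0   → remainder 0, stop. gcd = 1 (last nonzero row D).
The gcd is 1, so 10 is invertible mod 19. The last nonzero row gives −1·19 + 2·10 = 1, so t = 2. So 10^(−1) ≡ 2 (mod 19). Verify: 10 · 2 = 20 ≡ 1 (mod 19). ✓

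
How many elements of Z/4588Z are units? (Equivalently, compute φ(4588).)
Z/4588Z has φ(4588) = 2160 units

An element a ∈ Z/4588Z is a unit iff gcd(a, 4588) = 1, so the number of units is φ(4588). φ is multiplicative, with φ(p^e) = p^e − p^(e−1). Factorise 4588 = 2^2 · 31 · 37. Then
  φ(4588) = (2^2 − 2^1) · (31 − 1) · (37 − 1) = 2 · 30 · 36 = 2160.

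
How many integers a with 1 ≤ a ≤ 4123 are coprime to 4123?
3240

The number of a ∈ {1, ..., 4123} with gcd(a, 4123) = 1 is by definition Euler's totient φ(4123). φ is multiplicative, with φ(p^e) = p^e − p^(e−1). Factorise 4123 = 7 · 19 · 31. Then
  φ(4123) = (7 − 1) · (19 − 1) · (31 − 1) = 6 · 18 · 30 = 3240.
So there are 3240 such integers.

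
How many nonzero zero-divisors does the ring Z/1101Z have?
In Z/1101Z each nonzero element is either a unit (gcd with 1101 is 1) or a zero-divisor (gcd > 1). The number of units is φ(1101): factorise 1101 = 3 · 367, so φ(1101) = (3 − 1) · (367 − 1) = 2 · 366 = 732. The nonzero elements number 1101 − 1 = 1100. Hence the nonzero zero-divisors number 1100 − 732 = 368.

Final answer: Z/1101Z has 368 nonzero zero-divisors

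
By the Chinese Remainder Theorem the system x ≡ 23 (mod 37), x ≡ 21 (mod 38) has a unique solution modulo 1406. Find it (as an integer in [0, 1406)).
x ≡ 97 (mod 1406); the representative in [0, 1406) is 97

The moduli 37, 38 are pairwise coprime, so by the CRT there is a unique solution mod 37·38 = 1406.
Solve by successive substitution. Start with x ≡ 23 (mod 37).
  Combine with x ≡ 21 (mod 38): write x = 23 + 37·t and require 23 + 37·t ≡ 21 (mod 38), i.e. 37·t ≡ 21 − 23 ≡ 36 (mod 38). Since 37^(−1) ≡ 37 (mod 38), t ≡ 37·36 ≡ 2 (mod 38). So x ≡ 23 + 37·2 = 97 (mod 1406).
Unique solution in [0, 1406): x = 97.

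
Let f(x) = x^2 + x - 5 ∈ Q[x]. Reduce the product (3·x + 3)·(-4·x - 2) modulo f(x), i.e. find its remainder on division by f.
First multiply in Q[x] without reducing: a · b = -12·x^2 - 18·x - 6. Now divide by f(x) = x^2 + x - 5, eliminating the leading term at each step:
  leading term -12·x^2: subtract (-12)·f(x) = -12·x^2 - 12·x + 60, leaving -6·x - 66
The degree is now < 2, so this is the remainder. Hence a · b ≡ -6·x - 66 in Q[x]/(f).

Final answer: a · b ≡ -6·x - 66 (mod f(x))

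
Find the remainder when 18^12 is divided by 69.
18

Use repeated squaring. Binary(12) = 1100. Walk through the bits of the exponent 12 left-to-right: at each bit after the leading one, square the running value, then multiply by 18 if the bit is 1 (always reducing mod 69):
  bit 1 = 1 (leading): start with 18.
  bit 2 = 1: square 18^2 = 324 ≡ 48; bit is 1, so multiply 48·18 = 864 ≡ 36 (mod 69).
  bit 3 = 0: square 36^2 = 1296 ≡ 54 (mod 69).
  bit 4 = 0: square 54^2 = 2916 ≡ 18 (mod 69).
Final value: 18^12 ≡ 18 (mod 69).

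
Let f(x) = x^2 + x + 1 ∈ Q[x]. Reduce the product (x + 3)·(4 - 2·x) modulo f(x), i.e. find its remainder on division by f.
First multiply in Q[x] without reducing: a · b = -2·x^2 - 2·x + 12. Now divide by f(x) = x^2 + x + 1, eliminating the leading term at each step:
  leading term -2·x^2: subtract (-2)·f(x) = -2·x^2 - 2·x - 2, leaving 14
The degree is now < 2, so this is the remainder. Hence a · b ≡ 14 in Q[x]/(f).

Final answer: a · b ≡ 14 (mod f(x))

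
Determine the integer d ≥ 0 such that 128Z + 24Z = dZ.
In the PID Z, (a, b) is generated by gcd(a, b). Compute gcd(128, 24) with the extended Euclidean algorithm, tracking rows (r, s, t) with s·128 + t·24 = r:
  row A: (128, 1, 0)   [1·128 + 0·24 = 128]
  row B: (24, 0, 1)   [0·128 + 1·24 = 24]
  128 = 5·24 + 8   → row C = row A − 5·row B = (8, 1, −5)   [check: 1·128 − 5·24 = 8]
  24 = 3·8 + 0   → remainder 0, stop. gcd = 8 (last nonzero row C).
So gcd(128, 24) = 8, with Bézout identity 1·128 − 5·24 = 8. Containment (⊇): the Bézout identity exhibits 8 as an element of (128, 24), giving (8) ⊆ (128, 24). Containment (⊆): since 8 | 128 and 8 | 24 (128 = 8·16, 24 = 8·3), every Z-linear combination of 128 and 24 is divisible by 8, so (128, 24) ⊆ (8). Therefore (128, 24) = (8), d = 8.

Final answer: (128, 24) = (8); d = 8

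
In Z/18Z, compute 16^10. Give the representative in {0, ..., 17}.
Use repeated squaring. Binary(10) = 1010. Walk through the bits of the exponent 10 left-to-right: at each bit after the leading one, square the running value, then multiply by 16 if the bit is 1 (always reducing mod 18):
  bit 1 = 1 (leading): start with 16.
  bit 2 = 0: square 16^2 = 256 ≡ 4 (mod 18).
  bit 3 = 1: square 4^2 = 16; bit is 1, so multiply 16·16 = 256 ≡ 4 (mod 18).
  bit 4 = 0: square 4^2 = 16 (mod 18).
Final value: 16^10 ≡ 16 (mod 18).

Final answer: 16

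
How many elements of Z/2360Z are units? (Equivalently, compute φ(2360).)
An element a ∈ Z/2360Z is a unit iff gcd(a, 2360) = 1, so the number of units is φ(2360). φ is multiplicative, with φ(p^e) = p^e − p^(e−1). Factorise 2360 = 2^3 · 5 · 59. Then
  φ(2360) = (2^3 − 2^2) · (5 − 1) · (59 − 1) = 4 · 4 · 58 = 928.

Final answer: Z/2360Z has φ(2360) = 928 units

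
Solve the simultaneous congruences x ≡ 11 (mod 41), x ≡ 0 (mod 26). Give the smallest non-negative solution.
x ≡ 52 (mod 1066); the representative in [0, 1066) is 52

The moduli 41, 26 are pairwise coprime, so by the CRT there is a unique solution mod 41·26 = 1066.
Solve by successive substitution. Start with x ≡ 11 (mod 41).
  Combine with x ≡ 0 (mod 26): write x = 11 + 41·t and require 11 + 41·t ≡ 0 (mod 26), i.e. 41·t ≡ 0 − 11 ≡ 15 (mod 26). Since 41^(−1) ≡ 7 (mod 26) (41 ≡ 15 (mod 26)), t ≡ 7·15 ≡ 1 (mod 26). So x ≡ 11 + 41·1 = 52 (mod 1066).
Unique solution in [0, 1066): x = 52.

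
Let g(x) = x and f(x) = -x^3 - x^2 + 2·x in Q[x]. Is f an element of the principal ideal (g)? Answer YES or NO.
In Q[x] the ideal (g) consists of all multiples of g, so f ∈ (g) iff g | f, i.e. iff the remainder of f on division by g is 0. Divide f by g (g is monic, so eliminate the leading term of the running remainder at each step):
  leading term -x^3: subtract (-x^2)·g(x) = -x^3, leaving -x^2 + 2·x
  leading term -x^2: subtract (-x)·g(x) = -x^2, leaving 2·x
  leading term 2·x: subtract (2)·g(x) = 2·x, leaving 0
The remainder is 0, so f(x) = g(x) · h(x) with h(x) = -x^2 - x + 2. Hence g | f, i.e. f ∈ (g).

Final answer: YES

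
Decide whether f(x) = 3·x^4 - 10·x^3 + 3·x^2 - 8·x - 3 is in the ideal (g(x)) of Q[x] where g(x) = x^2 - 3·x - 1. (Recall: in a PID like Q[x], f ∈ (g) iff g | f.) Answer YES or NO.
YES

In Q[x] the ideal (g) consists of all multiples of g, so f ∈ (g) iff g | f, i.e. iff the remainder of f on division by g is 0. Divide f by g (g is monic, so eliminate the leading term of the running remainder at each step):
  leading term 3·x^4: subtract (3·x^2)·g(x) = 3·x^4 - 9·x^3 - 3·x^2, leaving -x^3 + 6·x^2 - 8·x - 3
  leading term -x^3: subtract (-x)·g(x) = -x^3 + 3·x^2 + x, leaving 3·x^2 - 9·x - 3
  leading term 3·x^2: subtract (3)·g(x) = 3·x^2 - 9·x - 3, leaving 0
The remainder is 0, so f(x) = g(x) · h(x) with h(x) = 3·x^2 - x + 3. Hence g | f, i.e. f ∈ (g).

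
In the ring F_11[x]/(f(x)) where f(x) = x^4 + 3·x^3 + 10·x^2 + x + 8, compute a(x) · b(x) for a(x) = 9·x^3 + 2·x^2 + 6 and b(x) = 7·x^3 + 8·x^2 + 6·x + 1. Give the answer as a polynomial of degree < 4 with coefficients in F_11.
a · b ≡ x^3 + 3·x^2 + 1 (mod f(x))

Multiply as integer polynomials: a · b = 63·x^6 + 86·x^5 + 70·x^4 + 63·x^3 + 50·x^2 + 36·x + 6. Reducing coefficients mod 11: a · b ≡ 8·x^6 + 9·x^5 + 4·x^4 + 8·x^3 + 6·x^2 + 3·x + 6. Now divide by f(x) = x^4 + 3·x^3 + 10·x^2 + x + 8 in F_11[x], eliminating the leading term at each step:
  leading term 8·x^6: subtract (8·x^2)·f(x) = 8·x^6 + 2·x^5 + 3·x^4 + 8·x^3 + 9·x^2, leaving 7·x^5 + x^4 + 8·x^2 + 3·x + 6 (coefficients mod 11)
  leading term 7·x^5: subtract (7·x)·f(x) = 7·x^5 + 10·x^4 + 4·x^3 + 7·x^2 + x, leaving 2·x^4 + 7·x^3 + x^2 + 2·x + 6 (coefficients mod 11)
  leading term 2·x^4: subtract (2)·f(x) = 2·x^4 + 6·x^3 + 9·x^2 + 2·x + 5, leaving x^3 + 3·x^2 + 1 (coefficients mod 11)
The degree is now < 4, so this is the remainder. Hence a · b ≡ x^3 + 3·x^2 + 1 in F_11[x]/(f).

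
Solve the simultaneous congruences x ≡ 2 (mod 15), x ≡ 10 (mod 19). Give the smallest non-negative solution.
x ≡ 257 (mod 285); the representative in [0, 285) is 257

The moduli 15, 19 are pairwise coprime, so by the CRT there is a unique solution mod 15·19 = 285.
Solve by successive substitution. Start with x ≡ 2 (mod 15).
  Combine with x ≡ 10 (mod 19): write x = 2 + 15·t and require 2 + 15·t ≡ 10 (mod 19), i.e. 15·t ≡ 10 − 2 ≡ 8 (mod 19). Since 15^(−1) ≡ 14 (mod 19), t ≡ 14·8 ≡ 17 (mod 19). So x ≡ 2 + 15·17 = 257 (mod 285).
Unique solution in [0, 285): x = 257.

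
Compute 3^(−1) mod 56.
3^(−1) ≡ 19 (mod 56)

Apply the extended Euclidean algorithm to (56, 3), tracking rows (r, s, t) with s·56 + t·3 = r. Each division r_prev = q·r_cur + r_new produces the new row as (previous row) − q·(current row):
  row A: (56, 1, 0)   [1·56 + 0·3 = 56]
  row B: (3, 0, 1)   [0·56 + 1·3 = 3]
  56 = 18·3 + 2   → row C = row A − 18·row B = (2, 1, −18)   [check: 1·56 − 18·3 = 2]
  3 = 1·2 + 1   → row D = row B − 1·row C = (1, −1, 19)   [check: −1·56 + 19·3 = 1]
  2 = 2·1 + 0   → remainder 0, stop. gcd = 1 (last nonzero row D).
The gcd is 1, so 3 is invertible mod 56. The last nonzero row gives −1·56 + 19·3 = 1, so t = 19. So 3^(−1) ≡ 19 (mod 56). Verify: 3 · 19 = 57 ≡ 1 (mod 56). ✓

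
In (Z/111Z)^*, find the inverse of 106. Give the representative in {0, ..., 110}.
Apply the extended Euclidean algorithm to (111, 106), tracking rows (r, s, t) with s·111 + t·106 = r. Each division r_prev = q·r_cur + r_new produces the new row as (previous row) − q·(current row):
  row A: (111, 1, 0)   [1·111 + 0·106 = 111]
  row B: (106, 0, 1)   [0·111 + 1·106 = 106]
  111 = 1·106 + 5   → row C = row A − 1·row B = (5, 1, −1)   [check: 1·111 − 1·106 = 5]
  106 = 21·5 + 1   → row D = row B − 21·row C = (1, −21, 22)   [check: −21·111 + 22·106 = 1]
  5 = 5·1 + 0   → remainder 0, stop. gcd = 1 (last nonzero row D).
The gcd is 1, so 106 is invertible mod 111. The last nonzero row gives −21·111 + 22·106 = 1, so t = 22. So 106^(−1) ≡ 22 (mod 111). Verify: 106 · 22 = 2332 ≡ 1 (mod 111). ✓

Final answer: 106^(−1) ≡ 22 (mod 111)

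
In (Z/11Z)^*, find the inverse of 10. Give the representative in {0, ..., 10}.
Apply the extended Euclidean algorithm to (11, 10), tracking rows (r, s, t) with s·11 + t·10 = r. Each division r_prev = q·r_cur + r_new produces the new row as (previous row) − q·(current row):
  row A: (11, 1, 0)   [1·11 + 0·10 = 11]
  row B: (10, 0, 1)   [0·11 + 1·10 = 10]
  11 = 1·10 + 1   → row C = row A − 1·row B = (1, 1, −1)   [check: 1·11 − 1·10 = 1]
  10 = 10·1 + 0   → remainder 0, stop. gcd = 1 (last nonzero row C).
The gcd is 1, so 10 is invertible mod 11. The last nonzero row gives 1·11 − 1·10 = 1, so t = −1. So 10^(−1) ≡ −1 ≡ 10 (mod 11). Verify: 10 · 10 = 100 ≡ 1 (mod 11). ✓

Final answer: 10^(−1) ≡ 10 (mod 11)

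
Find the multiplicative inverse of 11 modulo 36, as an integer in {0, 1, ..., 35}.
Apply the extended Euclidean algorithm to (36, 11), tracking rows (r, s, t) with s·36 + t·11 = r. Each division r_prev = q·r_cur + r_new produces the new row as (previous row) − q·(current row):
  row A: (36, 1, 0)   [1·36 + 0·11 = 36]
  row B: (11, 0, 1)   [0·36 + 1·11 = 11]
  36 = 3·11 + 3   → row C = row A − 3·row B = (3, 1, −3)   [check: 1·36 − 3·11 = 3]
  11 = 3·3 + 2   → row D = row B − 3·row C = (2, −3, 10)   [check: −3·36 + 10·11 = 2]
  3 = 1·2 + 1   → row E = row C − 1·row D = (1, 4, −13)   [check: 4·36 − 13·11 = 1]
  2 = 2·1 + 0   → remainder 0, stop. gcd = 1 (last nonzero row E).
The gcd is 1, so 11 is invertible mod 36. The last nonzero row gives 4·36 − 13·11 = 1, so t = −13. So 11^(−1) ≡ −13 ≡ 23 (mod 36). Verify: 11 · 23 = 253 ≡ 1 (mod 36). ✓

Final answer: 11^(−1) ≡ 23 (mod 36)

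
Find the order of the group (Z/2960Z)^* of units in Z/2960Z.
|(Z/2960Z)^*| = 1152

(Z/2960Z)^* consists of the classes a with gcd(a, 2960) = 1, so its order is φ(2960). φ is multiplicative, with φ(p^e) = p^e − p^(e−1). Factorise 2960 = 2^4 · 5 · 37. Then
  φ(2960) = (2^4 − 2^3) · (5 − 1) · (37 − 1) = 8 · 4 · 36 = 1152.
Thus |(Z/2960Z)^*| = 1152.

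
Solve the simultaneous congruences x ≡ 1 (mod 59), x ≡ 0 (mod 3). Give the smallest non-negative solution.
The moduli 59, 3 are pairwise coprime, so by the CRT there is a unique solution mod 59·3 = 177.
Solve by successive substitution. Start with x ≡ 1 (mod 59).
  Combine with x ≡ 0 (mod 3): write x = 1 + 59·t and require 1 + 59·t ≡ 0 (mod 3), i.e. 59·t ≡ 0 − 1 ≡ 2 (mod 3). Since 59^(−1) ≡ 2 (mod 3) (59 ≡ 2 (mod 3)), t ≡ 2·2 ≡ 1 (mod 3). So x ≡ 1 + 59·1 = 60 (mod 177).
Unique solution in [0, 177): x = 60.

Final answer: x ≡ 60 (mod 177); the representative in [0, 177) is 60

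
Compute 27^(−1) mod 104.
27^(−1) ≡ 27 (mod 104)

Apply the extended Euclidean algorithm to (104, 27), tracking rows (r, s, t) with s·104 + t·27 = r. Each division r_prev = q·r_cur + r_new produces the new row as (previous row) − q·(current row):
  row A: (104, 1, 0)   [1·104 + 0·27 = 104]
  row B: (27, 0, 1)   [0·104 + 1·27 = 27]
  104 = 3·27 + 23   → row C = row A − 3·row B = (23, 1, −3)   [check: 1·104 − 3·27 = 23]
  27 = 1·23 + 4   → row D = row B − 1·row C = (4, −1, 4)   [check: −1·104 + 4·27 = 4]
  23 = 5·4 + 3   → row E = row C − 5·row D = (3, 6, −23)   [check: 6·104 − 23·27 = 3]
  4 = 1·3 + 1   → row F = row D − 1·row E = (1, −7, 27)   [check: −7·104 + 27·27 = 1]
  3 = 3·1 + 0   → remainder 0, stop. gcd = 1 (last nonzero row F).
The gcd is 1, so 27 is invertible mod 104. The last nonzero row gives −7·104 + 27·27 = 1, so t = 27. So 27^(−1) ≡ 27 (mod 104). Verify: 27 · 27 = 729 ≡ 1 (mod 104). ✓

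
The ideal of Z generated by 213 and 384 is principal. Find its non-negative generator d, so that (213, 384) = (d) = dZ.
In the PID Z, (a, b) is generated by gcd(a, b). Compute gcd(384, 213) with the extended Euclidean algorithm, tracking rows (r, s, t) with s·384 + t·213 = r:
  row A: (384, 1, 0)   [1·384 + 0·213 = 384]
  row B: (213, 0, 1)   [0·384 + 1·213 = 213]
  384 = 1·213 + 171   → row C = row A − 1·row B = (171, 1, −1)   [check: 1·384 − 1·213 = 171]
  213 = 1·171 + 42   → row D = row B − 1·row C = (42, −1, 2)   [check: −1·384 + 2·213 = 42]
  171 = 4·42 + 3   → row E = row C − 4·row D = (3, 5, −9)   [check: 5·384 − 9·213 = 3]
  42 = 14·3 + 0   → remainder 0, stop. gcd = 3 (last nonzero row E).
So gcd(213, 384) = 3, with Bézout identity 5·384 − 9·213 = 3. Containment (⊇): the Bézout identity exhibits 3 as an element of (213, 384), giving (3) ⊆ (213, 384). Containment (⊆): since 3 | 213 and 3 | 384 (213 = 3·71, 384 = 3·128), every Z-linear combination of 213 and 384 is divisible by 3, so (213, 384) ⊆ (3). Therefore (213, 384) = (3), d = 3.

Final answer: (213, 384) = (3); d = 3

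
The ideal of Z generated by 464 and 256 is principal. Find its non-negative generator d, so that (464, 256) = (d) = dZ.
(464, 256) = (16); d = 16

In the PID Z, (a, b) is generated by gcd(a, b). Compute gcd(464, 256) with the extended Euclidean algorithm, tracking rows (r, s, t) with s·464 + t·256 = r:
  row A: (464, 1, 0)   [1·464 + 0·256 = 464]
  row B: (256, 0, 1)   [0·464 + 1·256 = 256]
  464 = 1·256 + 208   → row C = row A − 1·row B = (208, 1, −1)   [check: 1·464 − 1·256 = 208]
  256 = 1·208 + 48   → row D = row B − 1·row C = (48, −1, 2)   [check: −1·464 + 2·256 = 48]
  208 = 4·48 + 16   → row E = row C − 4·row D = (16, 5, −9)   [check: 5·464 − 9·256 = 16]
  48 = 3·16 + 0   → remainder 0, stop. gcd = 16 (last nonzero row E).
So gcd(464, 256) = 16, with Bézout identity 5·464 − 9·256 = 16. Containment (⊇): the Bézout identity exhibits 16 as an element of (464, 256), giving (16) ⊆ (464, 256). Containment (⊆): since 16 | 464 and 16 | 256 (464 = 16·29, 256 = 16·16), every Z-linear combination of 464 and 256 is divisible by 16, so (464, 256) ⊆ (16). Therefore (464, 256) = (16), d = 16.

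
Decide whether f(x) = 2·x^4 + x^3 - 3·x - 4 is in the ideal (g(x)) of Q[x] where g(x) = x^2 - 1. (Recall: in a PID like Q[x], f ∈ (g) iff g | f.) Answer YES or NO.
NO

In Q[x] the ideal (g) consists of all multiples of g, so f ∈ (g) iff g | f, i.e. iff the remainder of f on division by g is 0. Divide f by g (g is monic, so eliminate the leading term of the running remainder at each step):
  leading term 2·x^4: subtract (2·x^2)·g(x) = 2·x^4 - 2·x^2, leaving x^3 + 2·x^2 - 3·x - 4
  leading term x^3: subtract (x)·g(x) = x^3 - x, leaving 2·x^2 - 2·x - 4
  leading term 2·x^2: subtract (2)·g(x) = 2·x^2 - 2, leaving -2·x - 2
The remainder r(x) = -2·x - 2 ≠ 0 (and deg r < deg g), so g ∤ f, i.e. f ∉ (g).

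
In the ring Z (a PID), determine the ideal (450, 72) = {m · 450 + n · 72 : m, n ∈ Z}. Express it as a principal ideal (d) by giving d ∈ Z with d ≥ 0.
In the PID Z, (a, b) is generated by gcd(a, b). Compute gcd(450, 72) with the extended Euclidean algorithm, tracking rows (r, s, t) with s·450 + t·72 = r:
  row A: (450, 1, 0)   [1·450 + 0·72 = 450]
  row B: (72, 0, 1)   [0·450 + 1·72 = 72]
  450 = 6·72 + 18   → row C = row A − 6·row B = (18, 1, −6)   [check: 1·450 − 6·72 = 18]
  72 = 4·18 + 0   → remainder 0, stop. gcd = 18 (last nonzero row C).
So gcd(450, 72) = 18, with Bézout identity 1·450 − 6·72 = 18. Containment (⊇): the Bézout identity exhibits 18 as an element of (450, 72), giving (18) ⊆ (450, 72). Containment (⊆): since 18 | 450 and 18 | 72 (450 = 18·25, 72 = 18·4), every Z-linear combination of 450 and 72 is divisible by 18, so (450, 72) ⊆ (18). Therefore (450, 72) = (18), d = 18.

Final answer: (450, 72) = (18); d = 18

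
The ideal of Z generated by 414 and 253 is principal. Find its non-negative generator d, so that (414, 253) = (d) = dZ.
In the PID Z, (a, b) is generated by gcd(a, b). Compute gcd(414, 253) with the extended Euclidean algorithm, tracking rows (r, s, t) with s·414 + t·253 = r:
  row A: (414, 1, 0)   [1·414 + 0·253 = 414]
  row B: (253, 0, 1)   [0·414 + 1·253 = 253]
  414 = 1·253 + 161   → row C = row A − 1·row B = (161, 1, −1)   [check: 1·414 − 1·253 = 161]
  253 = 1·161 + 92   → row D = row B − 1·row C = (92, −1, 2)   [check: −1·414 + 2·253 = 92]
  161 = 1·92 + 69   → row E = row C − 1·row D = (69, 2, −3)   [check: 2·414 − 3·253 = 69]
  92 = 1·69 + 23   → row F = row D − 1·row E = (23, −3, 5)   [check: −3·414 + 5·253 = 23]
  69 = 3·23 + 0   → remainder 0, stop. gcd = 23 (last nonzero row F).
So gcd(414, 253) = 23, with Bézout identity −3·414 + 5·253 = 23. Containment (⊇): the Bézout identity exhibits 23 as an element of (414, 253), giving (23) ⊆ (414, 253). Containment (⊆): since 23 | 414 and 23 | 253 (414 = 23·18, 253 = 23·11), every Z-linear combination of 414 and 253 is divisible by 23, so (414, 253) ⊆ (23). Therefore (414, 253) = (23), d = 23.

Final answer: (414, 253) = (23); d = 23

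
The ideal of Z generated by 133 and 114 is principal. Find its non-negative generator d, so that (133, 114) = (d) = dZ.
(133, 114) = (19); d = 19

In the PID Z, (a, b) is generated by gcd(a, b). Compute gcd(133, 114) with the extended Euclidean algorithm, tracking rows (r, s, t) with s·133 + t·114 = r:
  row A: (133, 1, 0)   [1·133 + 0·114 = 133]
  row B: (114, 0, 1)   [0·133 + 1·114 = 114]
  133 = 1·114 + 19   → row C = row A − 1·row B = (19, 1, −1)   [check: 1·133 − 1·114 = 19]
  114 = 6·19 + 0   → remainder 0, stop. gcd = 19 (last nonzero row C).
So gcd(133, 114) = 19, with Bézout identity 1·133 − 1·114 = 19. Containment (⊇): the Bézout identity exhibits 19 as an element of (133, 114), giving (19) ⊆ (133, 114). Containment (⊆): since 19 | 133 and 19 | 114 (133 = 19·7, 114 = 19·6), every Z-linear combination of 133 and 114 is divisible by 19, so (133, 114) ⊆ (19). Therefore (133, 114) = (19), d = 19.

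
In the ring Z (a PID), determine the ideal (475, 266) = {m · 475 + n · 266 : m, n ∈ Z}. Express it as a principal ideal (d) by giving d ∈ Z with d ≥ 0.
In the PID Z, (a, b) is generated by gcd(a, b). Compute gcd(475, 266) with the extended Euclidean algorithm, tracking rows (r, s, t) with s·475 + t·266 = r:
  row A: (475, 1, 0)   [1·475 + 0·266 = 475]
  row B: (266, 0, 1)   [0·475 + 1·266 = 266]
  475 = 1·266 + 209   → row C = row A − 1·row B = (209, 1, −1)   [check: 1·475 − 1·266 = 209]
  266 = 1·209 + 57   → row D = row B − 1·row C = (57, −1, 2)   [check: −1·475 + 2·266 = 57]
  209 = 3·57 + 38   → row E = row C − 3·row D = (38, 4, −7)   [check: 4·475 − 7·266 = 38]
  57 = 1·38 + 19   → row F = row D − 1·row E = (19, −5, 9)   [check: −5·475 + 9·266 = 19]
  38 = 2·19 + 0   → remainder 0, stop. gcd = 19 (last nonzero row F).
So gcd(475, 266) = 19, with Bézout identity −5·475 + 9·266 = 19. Containment (⊇): the Bézout identity exhibits 19 as an element of (475, 266), giving (19) ⊆ (475, 266). Containment (⊆): since 19 | 475 and 19 | 266 (475 = 19·25, 266 = 19·14), every Z-linear combination of 475 and 266 is divisible by 19, so (475, 266) ⊆ (19). Therefore (475, 266) = (19), d = 19.

Final answer: (475, 266) = (19); d = 19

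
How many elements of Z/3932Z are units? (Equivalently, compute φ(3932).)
An element a ∈ Z/3932Z is a unit iff gcd(a, 3932) = 1, so the number of units is φ(3932). φ is multiplicative, with φ(p^e) = p^e − p^(e−1). Factorise 3932 = 2^2 · 983. Then
  φ(3932) = (2^2 − 2^1) · (983 − 1) = 2 · 982 = 1964.

Final answer: Z/3932Z has φ(3932) = 1964 units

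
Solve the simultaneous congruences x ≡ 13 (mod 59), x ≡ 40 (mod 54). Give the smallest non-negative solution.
The moduli 59, 54 are pairwise coprime, so by the CRT there is a unique solution mod 59·54 = 3186.
Solve by successive substitution. Start with x ≡ 13 (mod 59).
  Combine with x ≡ 40 (mod 54): write x = 13 + 59·t and require 13 + 59·t ≡ 40 (mod 54), i.e. 59·t ≡ 40 − 13 ≡ 27 (mod 54). Since 59^(−1) ≡ 11 (mod 54) (59 ≡ 5 (mod 54)), t ≡ 11·27 ≡ 27 (mod 54). So x ≡ 13 + 59·27 = 1606 (mod 3186).
Unique solution in [0, 3186): x = 1606.

Final answer: x ≡ 1606 (mod 3186); the representative in [0, 3186) is 1606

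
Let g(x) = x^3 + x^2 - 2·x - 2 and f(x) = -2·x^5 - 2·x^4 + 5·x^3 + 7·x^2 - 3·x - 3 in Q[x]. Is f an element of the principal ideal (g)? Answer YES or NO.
NO

In Q[x] the ideal (g) consists of all multiples of g, so f ∈ (g) iff g | f, i.e. iff the remainder of f on division by g is 0. Divide f by g (g is monic, so eliminate the leading term of the running remainder at each step):
  leading term -2·x^5: subtract (-2·x^2)·g(x) = -2·x^5 - 2·x^4 + 4·x^3 + 4·x^2, leaving x^3 + 3·x^2 - 3·x - 3
  leading term x^3: subtract (1)·g(x) = x^3 + x^2 - 2·x - 2, leaving 2·x^2 - x - 1
The remainder r(x) = 2·x^2 - x - 1 ≠ 0 (and deg r < deg g), so g ∤ f, i.e. f ∉ (g).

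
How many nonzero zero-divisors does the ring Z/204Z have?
Z/204Z has 139 nonzero zero-divisors

In Z/204Z each nonzero element is either a unit (gcd with 204 is 1) or a zero-divisor (gcd > 1). The number of units is φ(204): factorise 204 = 2^2 · 3 · 17, so φ(204) = (2^2 − 2^1) · (3 − 1) · (17 − 1) = 2 · 2 · 16 = 64. The nonzero elements number 204 − 1 = 203. Hence the nonzero zero-divisors number 203 − 64 = 139.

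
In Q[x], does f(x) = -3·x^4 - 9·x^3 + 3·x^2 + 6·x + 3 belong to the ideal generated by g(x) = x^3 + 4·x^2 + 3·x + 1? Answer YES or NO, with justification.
In Q[x] the ideal (g) consists of all multiples of g, so f ∈ (g) iff g | f, i.e. iff the remainder of f on division by g is 0. Divide f by g (g is monic, so eliminate the leading term of the running remainder at each step):
  leading term -3·x^4: subtract (-3·x)·g(x) = -3·x^4 - 12·x^3 - 9·x^2 - 3·x, leaving 3·x^3 + 12·x^2 + 9·x + 3
  leading term 3·x^3: subtract (3)·g(x) = 3·x^3 + 12·x^2 + 9·x + 3, leaving 0
The remainder is 0, so f(x) = g(x) · h(x) with h(x) = 3 - 3·x. Hence g | f, i.e. f ∈ (g).

Final answer: YES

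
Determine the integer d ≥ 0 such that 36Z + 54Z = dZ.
In the PID Z, (a, b) is generated by gcd(a, b). Compute gcd(54, 36) with the extended Euclidean algorithm, tracking rows (r, s, t) with s·54 + t·36 = r:
  row A: (54, 1, 0)   [1·54 + 0·36 = 54]
  row B: (36, 0, 1)   [0·54 + 1·36 = 36]
  54 = 1·36 + 18   → row C = row A − 1·row B = (18, 1, −1)   [check: 1·54 − 1·36 = 18]
  36 = 2·18 + 0   → remainder 0, stop. gcd = 18 (last nonzero row C).
So gcd(36, 54) = 18, with Bézout identity 1·54 − 1·36 = 18. Containment (⊇): the Bézout identity exhibits 18 as an element of (36, 54), giving (18) ⊆ (36, 54). Containment (⊆): since 18 | 36 and 18 | 54 (36 = 18·2, 54 = 18·3), every Z-linear combination of 36 and 54 is divisible by 18, so (36, 54) ⊆ (18). Therefore (36, 54) = (18), d = 18.

Final answer: (36, 54) = (18); d = 18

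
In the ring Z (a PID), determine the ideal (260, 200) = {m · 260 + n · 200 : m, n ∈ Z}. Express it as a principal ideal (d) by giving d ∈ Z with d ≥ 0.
(260, 200) = (20); d = 20

In the PID Z, (a, b) is generated by gcd(a, b). Compute gcd(260, 200) with the extended Euclidean algorithm, tracking rows (r, s, t) with s·260 + t·200 = r:
  row A: (260, 1, 0)   [1·260 + 0·200 = 260]
  row B: (200, 0, 1)   [0·260 + 1·200 = 200]
  260 = 1·200 + 60   → row C = row A − 1·row B = (60, 1, −1)   [check: 1·260 − 1·200 = 60]
  200 = 3·60 + 20   → row D = row B − 3·row C = (20, −3, 4)   [check: −3·260 + 4·200 = 20]
  60 = 3·20 + 0   → remainder 0, stop. gcd = 20 (last nonzero row D).
So gcd(260, 200) = 20, with Bézout identity −3·260 + 4·200 = 20. Containment (⊇): the Bézout identity exhibits 20 as an element of (260, 200), giving (20) ⊆ (260, 200). Containment (⊆): since 20 | 260 and 20 | 200 (260 = 20·13, 200 = 20·10), every Z-linear combination of 260 and 200 is divisible by 20, so (260, 200) ⊆ (20). Therefore (260, 200) = (20), d = 20.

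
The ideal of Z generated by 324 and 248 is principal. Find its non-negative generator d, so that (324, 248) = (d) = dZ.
In the PID Z, (a, b) is generated by gcd(a, b). Compute gcd(324, 248) with the extended Euclidean algorithm, tracking rows (r, s, t) with s·324 + t·248 = r:
  row A: (324, 1, 0)   [1·324 + 0·248 = 324]
  row B: (248, 0, 1)   [0·324 + 1·248 = 248]
  324 = 1·248 + 76   → row C = row A − 1·row B = (76, 1, −1)   [check: 1·324 − 1·248 = 76]
  248 = 3·76 + 20   → row D = row B − 3·row C = (20, −3, 4)   [check: −3·324 + 4·248 = 20]
  76 = 3·20 + 16   → row E = row C − 3·row D = (16, 10, −13)   [check: 10·324 − 13·248 = 16]
  20 = 1·16 + 4   → row F = row D − 1·row E = (4, −13, 17)   [check: −13·324 + 17·248 = 4]
  16 = 4·4 + 0   → remainder 0, stop. gcd = 4 (last nonzero row F).
So gcd(324, 248) = 4, with Bézout identity −13·324 + 17·248 = 4. Containment (⊇): the Bézout identity exhibits 4 as an element of (324, 248), giving (4) ⊆ (324, 248). Containment (⊆): since 4 | 324 and 4 | 248 (324 = 4·81, 248 = 4·62), every Z-linear combination of 324 and 248 is divisible by 4, so (324, 248) ⊆ (4). Therefore (324, 248) = (4), d = 4.

Final answer: (324, 248) = (4); d = 4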